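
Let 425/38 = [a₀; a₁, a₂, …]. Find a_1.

425 = 11·38 + 7   →  a_0 = 11
38 = 5·7 + 3   →  a_1 = 5

5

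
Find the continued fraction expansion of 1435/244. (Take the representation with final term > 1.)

[5; 1, 7, 2, 2, 2, 2]

1435 = 5*244 + 215
244 = 1*215 + 29
215 = 7*29 + 12
29 = 2*12 + 5
12 = 2*5 + 2
5 = 2*2 + 1
2 = 2*1 + 0  (stop)
So 1435/244 = [5; 1, 7, 2, 2, 2, 2].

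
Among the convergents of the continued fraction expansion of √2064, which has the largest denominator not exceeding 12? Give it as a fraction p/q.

318/7

√2064 = [45; 2, 3, 7, 3, 2, 90, …] (period length 6).
Convergents:
  p_0/q_0 = 45/1
  p_1/q_1 = 91/2
  p_2/q_2 = 318/7
  p_3/q_3 = 2317/51
q_2 = 7 ≤ 12 < 51 = q_3, so the answer is 318/7.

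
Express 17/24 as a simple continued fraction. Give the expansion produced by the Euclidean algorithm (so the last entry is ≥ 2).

17 = 0*24 + 17
24 = 1*17 + 7
17 = 2*7 + 3
7 = 2*3 + 1
3 = 3*1 + 0  (stop)
So 17/24 = [0; 1, 2, 2, 3].

[0; 1, 2, 2, 3]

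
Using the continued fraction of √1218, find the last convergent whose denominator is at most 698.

√1218 = [34; 1, 8, 1, 68, …] (period length 4).
Convergents:
  p_0/q_0 = 34/1
  p_1/q_1 = 35/1
  p_2/q_2 = 314/9
  p_3/q_3 = 349/10
  p_4/q_4 = 24046/689
  p_5/q_5 = 24395/699
q_4 = 689 ≤ 698 < 699 = q_5, so the answer is 24046/689.

24046/689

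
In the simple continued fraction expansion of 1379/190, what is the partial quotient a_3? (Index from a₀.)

1379 = 7·190 + 49   →  a_0 = 7
190 = 3·49 + 43   →  a_1 = 3
49 = 1·43 + 6   →  a_2 = 1
43 = 7·6 + 1   →  a_3 = 7

7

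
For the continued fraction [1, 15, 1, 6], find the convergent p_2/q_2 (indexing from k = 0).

Using pₖ = aₖpₖ₋₁ + pₖ₋₂, qₖ = aₖqₖ₋₁ + qₖ₋₂ (with p₋₁=1, p₋₂=0, q₋₁=0, q₋₂=1):
  k=0: a=1, p=1, q=1
  k=1: a=15, p=16, q=15
  k=2: a=1, p=17, q=16

17/16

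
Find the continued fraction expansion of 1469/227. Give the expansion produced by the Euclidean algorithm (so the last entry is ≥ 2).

[6; 2, 8, 4, 3]

1469 = 6*227 + 107
227 = 2*107 + 13
107 = 8*13 + 3
13 = 4*3 + 1
3 = 3*1 + 0  (stop)
So 1469/227 = [6; 2, 8, 4, 3].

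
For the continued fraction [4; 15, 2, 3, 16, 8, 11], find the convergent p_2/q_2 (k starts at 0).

126/31

Using pₖ = aₖpₖ₋₁ + pₖ₋₂, qₖ = aₖqₖ₋₁ + qₖ₋₂ (with p₋₁=1, p₋₂=0, q₋₁=0, q₋₂=1):
  k=0: a=4, p=4, q=1
  k=1: a=15, p=61, q=15
  k=2: a=2, p=126, q=31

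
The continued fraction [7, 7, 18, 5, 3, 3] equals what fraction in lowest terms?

48571/6801

Using pₖ = aₖpₖ₋₁ + pₖ₋₂ and qₖ = aₖqₖ₋₁ + qₖ₋₂:
  k=0: a=7, p=7, q=1
  k=1: a=7, p=50, q=7
  k=2: a=18, p=907, q=127
  k=3: a=5, p=4585, q=642
  k=4: a=3, p=14662, q=2053
  k=5: a=3, p=48571, q=6801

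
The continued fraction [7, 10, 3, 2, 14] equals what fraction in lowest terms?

7374/1039

Using pₖ = aₖpₖ₋₁ + pₖ₋₂ and qₖ = aₖqₖ₋₁ + qₖ₋₂:
  k=0: a=7, p=7, q=1
  k=1: a=10, p=71, q=10
  k=2: a=3, p=220, q=31
  k=3: a=2, p=511, q=72
  k=4: a=14, p=7374, q=1039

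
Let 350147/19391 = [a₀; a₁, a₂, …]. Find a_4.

350147 = 18·19391 + 1109   →  a_0 = 18
19391 = 17·1109 + 538   →  a_1 = 17
1109 = 2·538 + 33   →  a_2 = 2
538 = 16·33 + 10   →  a_3 = 16
33 = 3·10 + 3   →  a_4 = 3

3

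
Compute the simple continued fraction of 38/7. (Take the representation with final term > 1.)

38 = 5*7 + 3
7 = 2*3 + 1
3 = 3*1 + 0  (stop)
So 38/7 = [5; 2, 3].

[5; 2, 3]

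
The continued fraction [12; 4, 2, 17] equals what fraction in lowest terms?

1919/157

Fold from the inside: start with 17/1.
  2 + 1/17 = 35/17
  4 + 17/35 = 157/35
  12 + 35/157 = 1919/157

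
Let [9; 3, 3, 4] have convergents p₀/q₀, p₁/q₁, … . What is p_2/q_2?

Using pₖ = aₖpₖ₋₁ + pₖ₋₂, qₖ = aₖqₖ₋₁ + qₖ₋₂ (with p₋₁=1, p₋₂=0, q₋₁=0, q₋₂=1):
  k=0: a=9, p=9, q=1
  k=1: a=3, p=28, q=3
  k=2: a=3, p=93, q=10

93/10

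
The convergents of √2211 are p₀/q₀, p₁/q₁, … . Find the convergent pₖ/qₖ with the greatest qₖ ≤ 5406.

√2211 = [47; 47, 94, …] (period length 2).
Convergents:
  p_0/q_0 = 47/1
  p_1/q_1 = 2210/47
  p_2/q_2 = 207787/4419
  p_3/q_3 = 9768199/207740
q_2 = 4419 ≤ 5406 < 207740 = q_3, so the answer is 207787/4419.

207787/4419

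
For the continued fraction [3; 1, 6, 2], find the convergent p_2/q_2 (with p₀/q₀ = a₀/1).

Using pₖ = aₖpₖ₋₁ + pₖ₋₂, qₖ = aₖqₖ₋₁ + qₖ₋₂ (with p₋₁=1, p₋₂=0, q₋₁=0, q₋₂=1):
  k=0: a=3, p=3, q=1
  k=1: a=1, p=4, q=1
  k=2: a=6, p=27, q=7

27/7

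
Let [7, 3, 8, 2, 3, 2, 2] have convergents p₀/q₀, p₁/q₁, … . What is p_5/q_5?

Using pₖ = aₖpₖ₋₁ + pₖ₋₂, qₖ = aₖqₖ₋₁ + qₖ₋₂ (with p₋₁=1, p₋₂=0, q₋₁=0, q₋₂=1):
  k=0: a=7, p=7, q=1
  k=1: a=3, p=22, q=3
  k=2: a=8, p=183, q=25
  k=3: a=2, p=388, q=53
  k=4: a=3, p=1347, q=184
  k=5: a=2, p=3082, q=421

3082/421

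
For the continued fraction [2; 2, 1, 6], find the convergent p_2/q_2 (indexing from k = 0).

7/3

Using pₖ = aₖpₖ₋₁ + pₖ₋₂, qₖ = aₖqₖ₋₁ + qₖ₋₂ (with p₋₁=1, p₋₂=0, q₋₁=0, q₋₂=1):
  k=0: a=2, p=2, q=1
  k=1: a=2, p=5, q=2
  k=2: a=1, p=7, q=3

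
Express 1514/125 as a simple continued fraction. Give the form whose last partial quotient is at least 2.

[12; 8, 1, 13]

1514 = 12*125 + 14
125 = 8*14 + 13
14 = 1*13 + 1
13 = 13*1 + 0  (stop)
So 1514/125 = [12; 8, 1, 13].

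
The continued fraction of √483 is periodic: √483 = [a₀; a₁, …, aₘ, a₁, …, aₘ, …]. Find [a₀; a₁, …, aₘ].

[21; 1, 42]

a₀ = ⌊√483⌋ = 21.
With m₀=0, d₀=1 and mₖ₊₁ = dₖaₖ − mₖ, dₖ₊₁ = (n − mₖ₊₁²)/dₖ, aₖ₊₁ = ⌊(a₀+mₖ₊₁)/dₖ₊₁⌋:
  k=1: m=21, d=42, a=1
  k=2: m=21, d=1, a=42
d=1 and a=2a₀=42 at k=2, so the next step gives (m, d) = (21, 42) again — its k=1 value — and the period has length 2.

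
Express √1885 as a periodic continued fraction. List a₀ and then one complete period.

[43; 2, 2, 2, 86]

a₀ = ⌊√1885⌋ = 43.
With m₀=0, d₀=1 and mₖ₊₁ = dₖaₖ − mₖ, dₖ₊₁ = (n − mₖ₊₁²)/dₖ, aₖ₊₁ = ⌊(a₀+mₖ₊₁)/dₖ₊₁⌋:
  k=1: m=43, d=36, a=2
  k=2: m=29, d=29, a=2
  k=3: m=29, d=36, a=2
  k=4: m=43, d=1, a=86
d=1 and a=2a₀=86 at k=4, so the next step gives (m, d) = (43, 36) again — its k=1 value — and the period has length 4.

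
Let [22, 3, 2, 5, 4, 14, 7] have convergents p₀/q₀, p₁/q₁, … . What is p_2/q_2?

156/7

Using pₖ = aₖpₖ₋₁ + pₖ₋₂, qₖ = aₖqₖ₋₁ + qₖ₋₂ (with p₋₁=1, p₋₂=0, q₋₁=0, q₋₂=1):
  k=0: a=22, p=22, q=1
  k=1: a=3, p=67, q=3
  k=2: a=2, p=156, q=7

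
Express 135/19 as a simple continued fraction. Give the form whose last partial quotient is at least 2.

135 = 7×19 + 2
19 = 9×2 + 1
2 = 2×1 + 0  (stop)
So 135/19 = [7; 9, 2].

[7; 9, 2]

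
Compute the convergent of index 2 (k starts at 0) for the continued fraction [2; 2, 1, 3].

7/3

Using pₖ = aₖpₖ₋₁ + pₖ₋₂, qₖ = aₖqₖ₋₁ + qₖ₋₂ (with p₋₁=1, p₋₂=0, q₋₁=0, q₋₂=1):
  k=0: a=2, p=2, q=1
  k=1: a=2, p=5, q=2
  k=2: a=1, p=7, q=3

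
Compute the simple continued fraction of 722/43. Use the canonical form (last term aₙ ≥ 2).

722 = 16*43 + 34
43 = 1*34 + 9
34 = 3*9 + 7
9 = 1*7 + 2
7 = 3*2 + 1
2 = 2*1 + 0  (stop)
So 722/43 = [16; 1, 3, 1, 3, 2].

[16; 1, 3, 1, 3, 2]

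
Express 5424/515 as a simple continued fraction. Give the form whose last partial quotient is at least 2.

[10; 1, 1, 7, 3, 3, 3]

5424 = 10*515 + 274
515 = 1*274 + 241
274 = 1*241 + 33
241 = 7*33 + 10
33 = 3*10 + 3
10 = 3*3 + 1
3 = 3*1 + 0  (stop)
So 5424/515 = [10; 1, 1, 7, 3, 3, 3].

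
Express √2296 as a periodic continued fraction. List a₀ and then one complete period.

a₀ = ⌊√2296⌋ = 47.

[47; 1, 10, 1, 94]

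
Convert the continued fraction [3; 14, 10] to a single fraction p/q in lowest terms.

433/141

Fold from the inside: start with 10/1.
  14 + 1/10 = 141/10
  3 + 10/141 = 433/141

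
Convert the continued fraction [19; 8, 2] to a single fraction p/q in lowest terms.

325/17

Fold from the inside: start with 2/1.
  8 + 1/2 = 17/2
  19 + 2/17 = 325/17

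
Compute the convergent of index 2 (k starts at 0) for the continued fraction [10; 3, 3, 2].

103/10

Using pₖ = aₖpₖ₋₁ + pₖ₋₂, qₖ = aₖqₖ₋₁ + qₖ₋₂ (with p₋₁=1, p₋₂=0, q₋₁=0, q₋₂=1):
  k=0: a=10, p=10, q=1
  k=1: a=3, p=31, q=3
  k=2: a=3, p=103, q=10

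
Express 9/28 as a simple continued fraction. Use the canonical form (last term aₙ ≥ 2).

[0; 3, 9]

9 = 0×28 + 9
28 = 3×9 + 1
9 = 9×1 + 0  (stop)
So 9/28 = [0; 3, 9].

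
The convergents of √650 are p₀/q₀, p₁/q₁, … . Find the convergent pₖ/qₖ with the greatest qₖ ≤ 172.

√650 = [25; 2, 50, …] (period length 2).
Convergents:
  p_0/q_0 = 25/1
  p_1/q_1 = 51/2
  p_2/q_2 = 2575/101
  p_3/q_3 = 5201/204
q_2 = 101 ≤ 172 < 204 = q_3, so the answer is 2575/101.

2575/101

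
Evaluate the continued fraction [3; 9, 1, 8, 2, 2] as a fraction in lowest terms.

1442/465

Fold from the inside: start with 2/1.
  2 + 1/2 = 5/2
  8 + 2/5 = 42/5
  1 + 5/42 = 47/42
  9 + 42/47 = 465/47
  3 + 47/465 = 1442/465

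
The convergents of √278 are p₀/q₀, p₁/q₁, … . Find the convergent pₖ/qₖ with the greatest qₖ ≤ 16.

√278 = [16; 1, 2, 16, 2, 1, 32, …] (period length 6).
Convergents:
  p_0/q_0 = 16/1
  p_1/q_1 = 17/1
  p_2/q_2 = 50/3
  p_3/q_3 = 817/49
q_2 = 3 ≤ 16 < 49 = q_3, so the answer is 50/3.

50/3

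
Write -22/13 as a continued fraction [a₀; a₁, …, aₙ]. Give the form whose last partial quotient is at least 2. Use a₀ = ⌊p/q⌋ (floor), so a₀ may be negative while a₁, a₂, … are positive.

-22 = -2·13 + 4
13 = 3·4 + 1
4 = 4·1 + 0  (stop)
So -22/13 = [-2; 3, 4].

[-2; 3, 4]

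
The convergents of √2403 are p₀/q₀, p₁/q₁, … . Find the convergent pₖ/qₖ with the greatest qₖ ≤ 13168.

√2403 = [49; 49, 98, …] (period length 2).
Convergents:
  p_0/q_0 = 49/1
  p_1/q_1 = 2402/49
  p_2/q_2 = 235445/4803
  p_3/q_3 = 11539207/235396
q_2 = 4803 ≤ 13168 < 235396 = q_3, so the answer is 235445/4803.

235445/4803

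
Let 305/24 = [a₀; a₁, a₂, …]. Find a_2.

2

305 = 12·24 + 17   →  a_0 = 12
24 = 1·17 + 7   →  a_1 = 1
17 = 2·7 + 3   →  a_2 = 2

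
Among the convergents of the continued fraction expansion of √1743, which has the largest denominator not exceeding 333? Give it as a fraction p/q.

√1743 = [41; 1, 2, 1, 82, …] (period length 4).
Convergents:
  p_0/q_0 = 41/1
  p_1/q_1 = 42/1
  p_2/q_2 = 125/3
  p_3/q_3 = 167/4
  p_4/q_4 = 13819/331
  p_5/q_5 = 13986/335
q_4 = 331 ≤ 333 < 335 = q_5, so the answer is 13819/331.

13819/331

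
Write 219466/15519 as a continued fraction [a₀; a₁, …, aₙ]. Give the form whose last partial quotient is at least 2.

[14; 7, 18, 2, 19, 3]

219466 = 14·15519 + 2200
15519 = 7·2200 + 119
2200 = 18·119 + 58
119 = 2·58 + 3
58 = 19·3 + 1
3 = 3·1 + 0  (stop)
So 219466/15519 = [14; 7, 18, 2, 19, 3].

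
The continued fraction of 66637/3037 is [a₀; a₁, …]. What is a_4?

3

66637 = 21·3037 + 2860   →  a_0 = 21
3037 = 1·2860 + 177   →  a_1 = 1
2860 = 16·177 + 28   →  a_2 = 16
177 = 6·28 + 9   →  a_3 = 6
28 = 3·9 + 1   →  a_4 = 3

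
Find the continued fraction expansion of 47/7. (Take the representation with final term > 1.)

[6; 1, 2, 2]

47 = 6*7 + 5
7 = 1*5 + 2
5 = 2*2 + 1
2 = 2*1 + 0  (stop)
So 47/7 = [6; 1, 2, 2].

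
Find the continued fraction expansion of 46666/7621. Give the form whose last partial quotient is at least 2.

[6; 8, 9, 3, 3, 1, 7]

46666 = 6×7621 + 940
7621 = 8×940 + 101
940 = 9×101 + 31
101 = 3×31 + 8
31 = 3×8 + 7
8 = 1×7 + 1
7 = 7×1 + 0  (stop)
So 46666/7621 = [6; 8, 9, 3, 3, 1, 7].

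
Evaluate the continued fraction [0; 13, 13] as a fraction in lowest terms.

13/170

Using pₖ = aₖpₖ₋₁ + pₖ₋₂ and qₖ = aₖqₖ₋₁ + qₖ₋₂:
  k=0: a=0, p=0, q=1
  k=1: a=13, p=1, q=13
  k=2: a=13, p=13, q=170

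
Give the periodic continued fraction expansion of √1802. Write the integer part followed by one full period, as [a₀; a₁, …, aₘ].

a₀ = ⌊√1802⌋ = 42.
With m₀=0, d₀=1 and mₖ₊₁ = dₖaₖ − mₖ, dₖ₊₁ = (n − mₖ₊₁²)/dₖ, aₖ₊₁ = ⌊(a₀+mₖ₊₁)/dₖ₊₁⌋:
  k=1: m=42, d=38, a=2
  k=2: m=34, d=17, a=4
  k=3: m=34, d=38, a=2
  k=4: m=42, d=1, a=84
d=1 and a=2a₀=84 at k=4, so the next step gives (m, d) = (42, 38) again — its k=1 value — and the period has length 4.

[42; 2, 4, 2, 84]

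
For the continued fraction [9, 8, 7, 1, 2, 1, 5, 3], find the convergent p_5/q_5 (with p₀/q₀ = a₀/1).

2299/252

Using pₖ = aₖpₖ₋₁ + pₖ₋₂, qₖ = aₖqₖ₋₁ + qₖ₋₂ (with p₋₁=1, p₋₂=0, q₋₁=0, q₋₂=1):
  k=0: a=9, p=9, q=1
  k=1: a=8, p=73, q=8
  k=2: a=7, p=520, q=57
  k=3: a=1, p=593, q=65
  k=4: a=2, p=1706, q=187
  k=5: a=1, p=2299, q=252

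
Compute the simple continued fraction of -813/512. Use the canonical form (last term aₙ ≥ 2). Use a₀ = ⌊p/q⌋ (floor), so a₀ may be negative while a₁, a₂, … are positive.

-813 = -2·512 + 211
512 = 2·211 + 90
211 = 2·90 + 31
90 = 2·31 + 28
31 = 1·28 + 3
28 = 9·3 + 1
3 = 3·1 + 0  (stop)
So -813/512 = [-2; 2, 2, 2, 1, 9, 3].

[-2; 2, 2, 2, 1, 9, 3]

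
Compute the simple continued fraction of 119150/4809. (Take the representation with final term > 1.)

119150 = 24×4809 + 3734
4809 = 1×3734 + 1075
3734 = 3×1075 + 509
1075 = 2×509 + 57
509 = 8×57 + 53
57 = 1×53 + 4
53 = 13×4 + 1
4 = 4×1 + 0  (stop)
So 119150/4809 = [24; 1, 3, 2, 8, 1, 13, 4].

[24; 1, 3, 2, 8, 1, 13, 4]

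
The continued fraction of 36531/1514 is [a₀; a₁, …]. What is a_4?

36531 = 24·1514 + 195   →  a_0 = 24
1514 = 7·195 + 149   →  a_1 = 7
195 = 1·149 + 46   →  a_2 = 1
149 = 3·46 + 11   →  a_3 = 3
46 = 4·11 + 2   →  a_4 = 4

4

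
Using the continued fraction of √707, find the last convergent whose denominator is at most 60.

1489/56

√707 = [26; 1, 1, 2, 3, 2, 1, 1, 52, …] (period length 8).
Convergents:
  p_0/q_0 = 26/1
  p_1/q_1 = 27/1
  p_2/q_2 = 53/2
  p_3/q_3 = 133/5
  p_4/q_4 = 452/17
  p_5/q_5 = 1037/39
  p_6/q_6 = 1489/56
  p_7/q_7 = 2526/95
q_6 = 56 ≤ 60 < 95 = q_7, so the answer is 1489/56.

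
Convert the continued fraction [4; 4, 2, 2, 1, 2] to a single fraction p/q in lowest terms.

Using pₖ = aₖpₖ₋₁ + pₖ₋₂ and qₖ = aₖqₖ₋₁ + qₖ₋₂:
  k=0: a=4, p=4, q=1
  k=1: a=4, p=17, q=4
  k=2: a=2, p=38, q=9
  k=3: a=2, p=93, q=22
  k=4: a=1, p=131, q=31
  k=5: a=2, p=355, q=84

355/84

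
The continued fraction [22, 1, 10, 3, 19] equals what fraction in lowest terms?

Fold from the inside: start with 19/1.
  3 + 1/19 = 58/19
  10 + 19/58 = 599/58
  1 + 58/599 = 657/599
  22 + 599/657 = 15053/657

15053/657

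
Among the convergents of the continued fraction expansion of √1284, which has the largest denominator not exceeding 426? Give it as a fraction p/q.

√1284 = [35; 1, 4, 1, 70, …] (period length 4).
Convergents:
  p_0/q_0 = 35/1
  p_1/q_1 = 36/1
  p_2/q_2 = 179/5
  p_3/q_3 = 215/6
  p_4/q_4 = 15229/425
  p_5/q_5 = 15444/431
q_4 = 425 ≤ 426 < 431 = q_5, so the answer is 15229/425.

15229/425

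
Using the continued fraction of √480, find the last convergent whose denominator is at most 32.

241/11

√480 = [21; 1, 9, 1, 42, …] (period length 4).
Convergents:
  p_0/q_0 = 21/1
  p_1/q_1 = 22/1
  p_2/q_2 = 219/10
  p_3/q_3 = 241/11
  p_4/q_4 = 10341/472
q_3 = 11 ≤ 32 < 472 = q_4, so the answer is 241/11.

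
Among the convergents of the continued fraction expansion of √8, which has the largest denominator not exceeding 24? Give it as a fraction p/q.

17/6

√8 = [2; 1, 4, …] (period length 2).
Convergents:
  p_0/q_0 = 2/1
  p_1/q_1 = 3/1
  p_2/q_2 = 14/5
  p_3/q_3 = 17/6
  p_4/q_4 = 82/29
q_3 = 6 ≤ 24 < 29 = q_4, so the answer is 17/6.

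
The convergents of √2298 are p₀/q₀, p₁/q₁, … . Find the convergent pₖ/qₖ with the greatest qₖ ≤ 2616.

√2298 = [47; 1, 14, 1, 94, …] (period length 4).
Convergents:
  p_0/q_0 = 47/1
  p_1/q_1 = 48/1
  p_2/q_2 = 719/15
  p_3/q_3 = 767/16
  p_4/q_4 = 72817/1519
  p_5/q_5 = 73584/1535
  p_6/q_6 = 1102993/23009
q_5 = 1535 ≤ 2616 < 23009 = q_6, so the answer is 73584/1535.

73584/1535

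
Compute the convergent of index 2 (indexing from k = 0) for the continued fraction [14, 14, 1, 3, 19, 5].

211/15

Using pₖ = aₖpₖ₋₁ + pₖ₋₂, qₖ = aₖqₖ₋₁ + qₖ₋₂ (with p₋₁=1, p₋₂=0, q₋₁=0, q₋₂=1):
  k=0: a=14, p=14, q=1
  k=1: a=14, p=197, q=14
  k=2: a=1, p=211, q=15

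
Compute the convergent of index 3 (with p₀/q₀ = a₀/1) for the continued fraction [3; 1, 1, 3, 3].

Using pₖ = aₖpₖ₋₁ + pₖ₋₂, qₖ = aₖqₖ₋₁ + qₖ₋₂ (with p₋₁=1, p₋₂=0, q₋₁=0, q₋₂=1):
  k=0: a=3, p=3, q=1
  k=1: a=1, p=4, q=1
  k=2: a=1, p=7, q=2
  k=3: a=3, p=25, q=7

25/7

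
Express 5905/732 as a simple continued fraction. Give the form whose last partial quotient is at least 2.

[8; 14, 1, 15, 3]

5905 = 8×732 + 49
732 = 14×49 + 46
49 = 1×46 + 3
46 = 15×3 + 1
3 = 3×1 + 0  (stop)
So 5905/732 = [8; 14, 1, 15, 3].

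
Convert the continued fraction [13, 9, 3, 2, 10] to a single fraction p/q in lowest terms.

8887/678

Fold from the inside: start with 10/1.
  2 + 1/10 = 21/10
  3 + 10/21 = 73/21
  9 + 21/73 = 678/73
  13 + 73/678 = 8887/678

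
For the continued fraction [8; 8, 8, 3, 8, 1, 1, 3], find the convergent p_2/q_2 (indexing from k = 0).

528/65

Using pₖ = aₖpₖ₋₁ + pₖ₋₂, qₖ = aₖqₖ₋₁ + qₖ₋₂ (with p₋₁=1, p₋₂=0, q₋₁=0, q₋₂=1):
  k=0: a=8, p=8, q=1
  k=1: a=8, p=65, q=8
  k=2: a=8, p=528, q=65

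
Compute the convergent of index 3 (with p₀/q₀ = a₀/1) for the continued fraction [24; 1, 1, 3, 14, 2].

172/7

Using pₖ = aₖpₖ₋₁ + pₖ₋₂, qₖ = aₖqₖ₋₁ + qₖ₋₂ (with p₋₁=1, p₋₂=0, q₋₁=0, q₋₂=1):
  k=0: a=24, p=24, q=1
  k=1: a=1, p=25, q=1
  k=2: a=1, p=49, q=2
  k=3: a=3, p=172, q=7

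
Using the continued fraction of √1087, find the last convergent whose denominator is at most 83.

√1087 = [32; 1, 31, 1, 64, …] (period length 4).
Convergents:
  p_0/q_0 = 32/1
  p_1/q_1 = 33/1
  p_2/q_2 = 1055/32
  p_3/q_3 = 1088/33
  p_4/q_4 = 70687/2144
q_3 = 33 ≤ 83 < 2144 = q_4, so the answer is 1088/33.

1088/33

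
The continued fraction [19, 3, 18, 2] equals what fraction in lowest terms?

Fold from the inside: start with 2/1.
  18 + 1/2 = 37/2
  3 + 2/37 = 113/37
  19 + 37/113 = 2184/113

2184/113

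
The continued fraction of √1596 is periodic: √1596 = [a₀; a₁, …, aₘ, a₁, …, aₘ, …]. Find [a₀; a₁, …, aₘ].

[39; 1, 18, 1, 78]

a₀ = ⌊√1596⌋ = 39.
With m₀=0, d₀=1 and mₖ₊₁ = dₖaₖ − mₖ, dₖ₊₁ = (n − mₖ₊₁²)/dₖ, aₖ₊₁ = ⌊(a₀+mₖ₊₁)/dₖ₊₁⌋:
  k=1: m=39, d=75, a=1
  k=2: m=36, d=4, a=18
  k=3: m=36, d=75, a=1
  k=4: m=39, d=1, a=78
d=1 and a=2a₀=78 at k=4, so the next step gives (m, d) = (39, 75) again — its k=1 value — and the period has length 4.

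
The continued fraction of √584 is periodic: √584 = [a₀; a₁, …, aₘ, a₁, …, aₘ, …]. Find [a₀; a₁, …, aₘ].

[24; 6, 48]

a₀ = ⌊√584⌋ = 24.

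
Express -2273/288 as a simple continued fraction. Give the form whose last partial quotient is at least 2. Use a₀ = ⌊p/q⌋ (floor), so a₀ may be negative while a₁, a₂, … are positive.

[-8; 9, 3, 2, 4]

-2273 = -8×288 + 31
288 = 9×31 + 9
31 = 3×9 + 4
9 = 2×4 + 1
4 = 4×1 + 0  (stop)
So -2273/288 = [-8; 9, 3, 2, 4].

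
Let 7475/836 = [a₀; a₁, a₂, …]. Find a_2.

16

7475 = 8·836 + 787   →  a_0 = 8
836 = 1·787 + 49   →  a_1 = 1
787 = 16·49 + 3   →  a_2 = 16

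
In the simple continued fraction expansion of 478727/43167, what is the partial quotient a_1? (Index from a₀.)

11

478727 = 11·43167 + 3890   →  a_0 = 11
43167 = 11·3890 + 377   →  a_1 = 11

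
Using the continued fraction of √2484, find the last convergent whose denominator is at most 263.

7775/156

√2484 = [49; 1, 5, 4, 5, 1, 98, …] (period length 6).
Convergents:
  p_0/q_0 = 49/1
  p_1/q_1 = 50/1
  p_2/q_2 = 299/6
  p_3/q_3 = 1246/25
  p_4/q_4 = 6529/131
  p_5/q_5 = 7775/156
  p_6/q_6 = 768479/15419
q_5 = 156 ≤ 263 < 15419 = q_6, so the answer is 7775/156.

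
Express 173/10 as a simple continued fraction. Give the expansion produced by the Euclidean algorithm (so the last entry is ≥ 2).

173 = 17×10 + 3
10 = 3×3 + 1
3 = 3×1 + 0  (stop)
So 173/10 = [17; 3, 3].

[17; 3, 3]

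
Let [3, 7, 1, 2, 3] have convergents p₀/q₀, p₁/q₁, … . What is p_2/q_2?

25/8

Using pₖ = aₖpₖ₋₁ + pₖ₋₂, qₖ = aₖqₖ₋₁ + qₖ₋₂ (with p₋₁=1, p₋₂=0, q₋₁=0, q₋₂=1):
  k=0: a=3, p=3, q=1
  k=1: a=7, p=22, q=7
  k=2: a=1, p=25, q=8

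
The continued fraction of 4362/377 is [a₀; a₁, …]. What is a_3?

3

4362 = 11·377 + 215   →  a_0 = 11
377 = 1·215 + 162   →  a_1 = 1
215 = 1·162 + 53   →  a_2 = 1
162 = 3·53 + 3   →  a_3 = 3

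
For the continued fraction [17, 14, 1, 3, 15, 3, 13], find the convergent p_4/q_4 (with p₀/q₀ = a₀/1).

15361/900

Using pₖ = aₖpₖ₋₁ + pₖ₋₂, qₖ = aₖqₖ₋₁ + qₖ₋₂ (with p₋₁=1, p₋₂=0, q₋₁=0, q₋₂=1):
  k=0: a=17, p=17, q=1
  k=1: a=14, p=239, q=14
  k=2: a=1, p=256, q=15
  k=3: a=3, p=1007, q=59
  k=4: a=15, p=15361, q=900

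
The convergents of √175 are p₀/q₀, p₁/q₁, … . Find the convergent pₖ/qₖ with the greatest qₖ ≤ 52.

√175 = [13; 4, 2, 1, 2, 4, 26, …] (period length 6).
Convergents:
  p_0/q_0 = 13/1
  p_1/q_1 = 53/4
  p_2/q_2 = 119/9
  p_3/q_3 = 172/13
  p_4/q_4 = 463/35
  p_5/q_5 = 2024/153
q_4 = 35 ≤ 52 < 153 = q_5, so the answer is 463/35.

463/35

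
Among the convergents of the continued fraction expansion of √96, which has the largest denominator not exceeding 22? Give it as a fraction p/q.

49/5

√96 = [9; 1, 3, 1, 18, …] (period length 4).
Convergents:
  p_0/q_0 = 9/1
  p_1/q_1 = 10/1
  p_2/q_2 = 39/4
  p_3/q_3 = 49/5
  p_4/q_4 = 921/94
q_3 = 5 ≤ 22 < 94 = q_4, so the answer is 49/5.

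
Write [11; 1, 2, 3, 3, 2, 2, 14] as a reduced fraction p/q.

Fold from the inside: start with 14/1.
  2 + 1/14 = 29/14
  2 + 14/29 = 72/29
  3 + 29/72 = 245/72
  3 + 72/245 = 807/245
  2 + 245/807 = 1859/807
  1 + 807/1859 = 2666/1859
  11 + 1859/2666 = 31185/2666

31185/2666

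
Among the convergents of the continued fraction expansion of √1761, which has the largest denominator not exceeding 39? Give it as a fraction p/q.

1175/28

√1761 = [41; 1, 26, 1, 82, …] (period length 4).
Convergents:
  p_0/q_0 = 41/1
  p_1/q_1 = 42/1
  p_2/q_2 = 1133/27
  p_3/q_3 = 1175/28
  p_4/q_4 = 97483/2323
q_3 = 28 ≤ 39 < 2323 = q_4, so the answer is 1175/28.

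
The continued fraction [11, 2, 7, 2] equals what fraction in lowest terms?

367/32

Fold from the inside: start with 2/1.
  7 + 1/2 = 15/2
  2 + 2/15 = 32/15
  11 + 15/32 = 367/32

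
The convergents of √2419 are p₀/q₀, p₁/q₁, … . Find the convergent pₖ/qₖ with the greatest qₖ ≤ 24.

√2419 = [49; 5, 2, 5, 98, …] (period length 4).
Convergents:
  p_0/q_0 = 49/1
  p_1/q_1 = 246/5
  p_2/q_2 = 541/11
  p_3/q_3 = 2951/60
q_2 = 11 ≤ 24 < 60 = q_3, so the answer is 541/11.

541/11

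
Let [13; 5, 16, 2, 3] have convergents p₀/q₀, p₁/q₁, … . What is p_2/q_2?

Using pₖ = aₖpₖ₋₁ + pₖ₋₂, qₖ = aₖqₖ₋₁ + qₖ₋₂ (with p₋₁=1, p₋₂=0, q₋₁=0, q₋₂=1):
  k=0: a=13, p=13, q=1
  k=1: a=5, p=66, q=5
  k=2: a=16, p=1069, q=81

1069/81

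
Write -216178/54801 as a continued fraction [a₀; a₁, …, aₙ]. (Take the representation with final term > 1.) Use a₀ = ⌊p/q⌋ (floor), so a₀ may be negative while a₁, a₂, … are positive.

[-4; 18, 9, 11, 2, 14]

-216178 = -4×54801 + 3026
54801 = 18×3026 + 333
3026 = 9×333 + 29
333 = 11×29 + 14
29 = 2×14 + 1
14 = 14×1 + 0  (stop)
So -216178/54801 = [-4; 18, 9, 11, 2, 14].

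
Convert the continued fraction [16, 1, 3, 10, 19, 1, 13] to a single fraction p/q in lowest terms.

Fold from the inside: start with 13/1.
  1 + 1/13 = 14/13
  19 + 13/14 = 279/14
  10 + 14/279 = 2804/279
  3 + 279/2804 = 8691/2804
  1 + 2804/8691 = 11495/8691
  16 + 8691/11495 = 192611/11495

192611/11495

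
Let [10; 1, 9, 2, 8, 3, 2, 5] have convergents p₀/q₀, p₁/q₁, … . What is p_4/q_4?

1941/178

Using pₖ = aₖpₖ₋₁ + pₖ₋₂, qₖ = aₖqₖ₋₁ + qₖ₋₂ (with p₋₁=1, p₋₂=0, q₋₁=0, q₋₂=1):
  k=0: a=10, p=10, q=1
  k=1: a=1, p=11, q=1
  k=2: a=9, p=109, q=10
  k=3: a=2, p=229, q=21
  k=4: a=8, p=1941, q=178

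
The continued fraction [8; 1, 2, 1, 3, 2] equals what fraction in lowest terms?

297/34

Using pₖ = aₖpₖ₋₁ + pₖ₋₂ and qₖ = aₖqₖ₋₁ + qₖ₋₂:
  k=0: a=8, p=8, q=1
  k=1: a=1, p=9, q=1
  k=2: a=2, p=26, q=3
  k=3: a=1, p=35, q=4
  k=4: a=3, p=131, q=15
  k=5: a=2, p=297, q=34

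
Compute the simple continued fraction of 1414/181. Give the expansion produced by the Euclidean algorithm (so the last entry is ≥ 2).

1414 = 7×181 + 147
181 = 1×147 + 34
147 = 4×34 + 11
34 = 3×11 + 1
11 = 11×1 + 0  (stop)
So 1414/181 = [7; 1, 4, 3, 11].

[7; 1, 4, 3, 11]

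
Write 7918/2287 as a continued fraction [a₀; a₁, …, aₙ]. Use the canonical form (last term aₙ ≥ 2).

[3; 2, 6, 9, 9, 2]

7918 = 3×2287 + 1057
2287 = 2×1057 + 173
1057 = 6×173 + 19
173 = 9×19 + 2
19 = 9×2 + 1
2 = 2×1 + 0  (stop)
So 7918/2287 = [3; 2, 6, 9, 9, 2].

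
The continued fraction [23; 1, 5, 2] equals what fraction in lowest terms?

Fold from the inside: start with 2/1.
  5 + 1/2 = 11/2
  1 + 2/11 = 13/11
  23 + 11/13 = 310/13

310/13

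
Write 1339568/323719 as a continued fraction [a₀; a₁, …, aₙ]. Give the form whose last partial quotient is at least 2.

1339568 = 4×323719 + 44692
323719 = 7×44692 + 10875
44692 = 4×10875 + 1192
10875 = 9×1192 + 147
1192 = 8×147 + 16
147 = 9×16 + 3
16 = 5×3 + 1
3 = 3×1 + 0  (stop)
So 1339568/323719 = [4; 7, 4, 9, 8, 9, 5, 3].

[4; 7, 4, 9, 8, 9, 5, 3]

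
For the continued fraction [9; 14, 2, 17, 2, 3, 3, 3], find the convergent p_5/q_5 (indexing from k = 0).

Using pₖ = aₖpₖ₋₁ + pₖ₋₂, qₖ = aₖqₖ₋₁ + qₖ₋₂ (with p₋₁=1, p₋₂=0, q₋₁=0, q₋₂=1):
  k=0: a=9, p=9, q=1
  k=1: a=14, p=127, q=14
  k=2: a=2, p=263, q=29
  k=3: a=17, p=4598, q=507
  k=4: a=2, p=9459, q=1043
  k=5: a=3, p=32975, q=3636

32975/3636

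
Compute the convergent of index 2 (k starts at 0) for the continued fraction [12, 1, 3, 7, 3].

Using pₖ = aₖpₖ₋₁ + pₖ₋₂, qₖ = aₖqₖ₋₁ + qₖ₋₂ (with p₋₁=1, p₋₂=0, q₋₁=0, q₋₂=1):
  k=0: a=12, p=12, q=1
  k=1: a=1, p=13, q=1
  k=2: a=3, p=51, q=4

51/4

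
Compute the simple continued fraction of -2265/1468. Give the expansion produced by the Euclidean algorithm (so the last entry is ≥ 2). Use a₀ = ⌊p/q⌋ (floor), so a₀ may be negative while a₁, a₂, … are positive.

[-2; 2, 5, 3, 13, 1, 2]

-2265 = -2×1468 + 671
1468 = 2×671 + 126
671 = 5×126 + 41
126 = 3×41 + 3
41 = 13×3 + 2
3 = 1×2 + 1
2 = 2×1 + 0  (stop)
So -2265/1468 = [-2; 2, 5, 3, 13, 1, 2].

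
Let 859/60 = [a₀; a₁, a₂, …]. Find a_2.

6

859 = 14·60 + 19   →  a_0 = 14
60 = 3·19 + 3   →  a_1 = 3
19 = 6·3 + 1   →  a_2 = 6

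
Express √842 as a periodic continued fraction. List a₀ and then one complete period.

[29; 58]

a₀ = ⌊√842⌋ = 29.
With m₀=0, d₀=1 and mₖ₊₁ = dₖaₖ − mₖ, dₖ₊₁ = (n − mₖ₊₁²)/dₖ, aₖ₊₁ = ⌊(a₀+mₖ₊₁)/dₖ₊₁⌋:
  k=1: m=29, d=1, a=58
d=1 and a=2a₀=58 at k=1, so the next step gives (m, d) = (29, 1) again — its k=1 value — and the period has length 1.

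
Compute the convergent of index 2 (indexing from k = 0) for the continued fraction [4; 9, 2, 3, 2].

78/19

Using pₖ = aₖpₖ₋₁ + pₖ₋₂, qₖ = aₖqₖ₋₁ + qₖ₋₂ (with p₋₁=1, p₋₂=0, q₋₁=0, q₋₂=1):
  k=0: a=4, p=4, q=1
  k=1: a=9, p=37, q=9
  k=2: a=2, p=78, q=19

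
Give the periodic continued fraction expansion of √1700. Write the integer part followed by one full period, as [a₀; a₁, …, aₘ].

a₀ = ⌊√1700⌋ = 41.

[41; 4, 3, 20, 3, 4, 82]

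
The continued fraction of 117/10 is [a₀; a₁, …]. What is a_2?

117 = 11·10 + 7   →  a_0 = 11
10 = 1·7 + 3   →  a_1 = 1
7 = 2·3 + 1   →  a_2 = 2

2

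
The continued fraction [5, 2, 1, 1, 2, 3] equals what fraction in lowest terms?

237/44

Using pₖ = aₖpₖ₋₁ + pₖ₋₂ and qₖ = aₖqₖ₋₁ + qₖ₋₂:
  k=0: a=5, p=5, q=1
  k=1: a=2, p=11, q=2
  k=2: a=1, p=16, q=3
  k=3: a=1, p=27, q=5
  k=4: a=2, p=70, q=13
  k=5: a=3, p=237, q=44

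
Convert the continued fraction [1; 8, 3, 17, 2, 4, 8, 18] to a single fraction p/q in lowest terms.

Using pₖ = aₖpₖ₋₁ + pₖ₋₂ and qₖ = aₖqₖ₋₁ + qₖ₋₂:
  k=0: a=1, p=1, q=1
  k=1: a=8, p=9, q=8
  k=2: a=3, p=28, q=25
  k=3: a=17, p=485, q=433
  k=4: a=2, p=998, q=891
  k=5: a=4, p=4477, q=3997
  k=6: a=8, p=36814, q=32867
  k=7: a=18, p=667129, q=595603

667129/595603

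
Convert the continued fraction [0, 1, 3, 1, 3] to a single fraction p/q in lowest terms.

15/19

Fold from the inside: start with 3/1.
  1 + 1/3 = 4/3
  3 + 3/4 = 15/4
  1 + 4/15 = 19/15
  0 + 15/19 = 15/19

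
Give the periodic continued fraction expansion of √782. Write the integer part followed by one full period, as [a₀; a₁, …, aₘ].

a₀ = ⌊√782⌋ = 27.

[27; 1, 26, 1, 54]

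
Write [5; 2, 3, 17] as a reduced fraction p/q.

Fold from the inside: start with 17/1.
  3 + 1/17 = 52/17
  2 + 17/52 = 121/52
  5 + 52/121 = 657/121

657/121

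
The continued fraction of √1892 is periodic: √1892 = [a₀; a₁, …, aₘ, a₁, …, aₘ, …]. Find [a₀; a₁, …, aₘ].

[43; 2, 86]

a₀ = ⌊√1892⌋ = 43.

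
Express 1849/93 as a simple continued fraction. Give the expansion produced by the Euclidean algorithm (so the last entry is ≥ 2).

1849 = 19×93 + 82
93 = 1×82 + 11
82 = 7×11 + 5
11 = 2×5 + 1
5 = 5×1 + 0  (stop)
So 1849/93 = [19; 1, 7, 2, 5].

[19; 1, 7, 2, 5]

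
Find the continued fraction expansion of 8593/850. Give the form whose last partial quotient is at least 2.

8593 = 10·850 + 93
850 = 9·93 + 13
93 = 7·13 + 2
13 = 6·2 + 1
2 = 2·1 + 0  (stop)
So 8593/850 = [10; 9, 7, 6, 2].

[10; 9, 7, 6, 2]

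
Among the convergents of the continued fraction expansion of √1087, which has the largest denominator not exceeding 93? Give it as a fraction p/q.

1088/33

√1087 = [32; 1, 31, 1, 64, …] (period length 4).
Convergents:
  p_0/q_0 = 32/1
  p_1/q_1 = 33/1
  p_2/q_2 = 1055/32
  p_3/q_3 = 1088/33
  p_4/q_4 = 70687/2144
q_3 = 33 ≤ 93 < 2144 = q_4, so the answer is 1088/33.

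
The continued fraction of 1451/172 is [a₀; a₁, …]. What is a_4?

2

1451 = 8·172 + 75   →  a_0 = 8
172 = 2·75 + 22   →  a_1 = 2
75 = 3·22 + 9   →  a_2 = 3
22 = 2·9 + 4   →  a_3 = 2
9 = 2·4 + 1   →  a_4 = 2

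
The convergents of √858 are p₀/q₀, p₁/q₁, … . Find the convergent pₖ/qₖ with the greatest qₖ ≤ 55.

703/24

√858 = [29; 3, 2, 3, 58, …] (period length 4).
Convergents:
  p_0/q_0 = 29/1
  p_1/q_1 = 88/3
  p_2/q_2 = 205/7
  p_3/q_3 = 703/24
  p_4/q_4 = 40979/1399
q_3 = 24 ≤ 55 < 1399 = q_4, so the answer is 703/24.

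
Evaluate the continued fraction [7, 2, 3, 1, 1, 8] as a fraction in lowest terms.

1019/137

Fold from the inside: start with 8/1.
  1 + 1/8 = 9/8
  1 + 8/9 = 17/9
  3 + 9/17 = 60/17
  2 + 17/60 = 137/60
  7 + 60/137 = 1019/137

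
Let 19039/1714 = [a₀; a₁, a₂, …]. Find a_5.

2

19039 = 11·1714 + 185   →  a_0 = 11
1714 = 9·185 + 49   →  a_1 = 9
185 = 3·49 + 38   →  a_2 = 3
49 = 1·38 + 11   →  a_3 = 1
38 = 3·11 + 5   →  a_4 = 3
11 = 2·5 + 1   →  a_5 = 2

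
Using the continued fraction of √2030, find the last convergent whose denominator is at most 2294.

√2030 = [45; 18, 90, …] (period length 2).
Convergents:
  p_0/q_0 = 45/1
  p_1/q_1 = 811/18
  p_2/q_2 = 73035/1621
  p_3/q_3 = 1315441/29196
q_2 = 1621 ≤ 2294 < 29196 = q_3, so the answer is 73035/1621.

73035/1621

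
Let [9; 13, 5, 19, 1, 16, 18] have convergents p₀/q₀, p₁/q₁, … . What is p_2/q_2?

Using pₖ = aₖpₖ₋₁ + pₖ₋₂, qₖ = aₖqₖ₋₁ + qₖ₋₂ (with p₋₁=1, p₋₂=0, q₋₁=0, q₋₂=1):
  k=0: a=9, p=9, q=1
  k=1: a=13, p=118, q=13
  k=2: a=5, p=599, q=66

599/66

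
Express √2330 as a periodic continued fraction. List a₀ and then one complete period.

[48; 3, 1, 2, 2, 1, 3, 96]

a₀ = ⌊√2330⌋ = 48.
With m₀=0, d₀=1 and mₖ₊₁ = dₖaₖ − mₖ, dₖ₊₁ = (n − mₖ₊₁²)/dₖ, aₖ₊₁ = ⌊(a₀+mₖ₊₁)/dₖ₊₁⌋:
  k=1: m=48, d=26, a=3
  k=2: m=30, d=55, a=1
  k=3: m=25, d=31, a=2
  k=4: m=37, d=31, a=2
  k=5: m=25, d=55, a=1
  k=6: m=30, d=26, a=3
  k=7: m=48, d=1, a=96
d=1 and a=2a₀=96 at k=7, so the next step gives (m, d) = (48, 26) again — its k=1 value — and the period has length 7.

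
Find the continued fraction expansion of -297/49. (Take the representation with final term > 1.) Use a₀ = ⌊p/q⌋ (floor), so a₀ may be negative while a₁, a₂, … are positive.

-297 = -7×49 + 46
49 = 1×46 + 3
46 = 15×3 + 1
3 = 3×1 + 0  (stop)
So -297/49 = [-7; 1, 15, 3].

[-7; 1, 15, 3]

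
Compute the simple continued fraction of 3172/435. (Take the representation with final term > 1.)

[7; 3, 2, 2, 1, 5, 3]

3172 = 7*435 + 127
435 = 3*127 + 54
127 = 2*54 + 19
54 = 2*19 + 16
19 = 1*16 + 3
16 = 5*3 + 1
3 = 3*1 + 0  (stop)
So 3172/435 = [7; 3, 2, 2, 1, 5, 3].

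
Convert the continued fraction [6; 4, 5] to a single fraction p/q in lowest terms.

131/21

Using pₖ = aₖpₖ₋₁ + pₖ₋₂ and qₖ = aₖqₖ₋₁ + qₖ₋₂:
  k=0: a=6, p=6, q=1
  k=1: a=4, p=25, q=4
  k=2: a=5, p=131, q=21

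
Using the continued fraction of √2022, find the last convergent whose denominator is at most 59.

√2022 = [44; 1, 28, 1, 88, …] (period length 4).
Convergents:
  p_0/q_0 = 44/1
  p_1/q_1 = 45/1
  p_2/q_2 = 1304/29
  p_3/q_3 = 1349/30
  p_4/q_4 = 120016/2669
q_3 = 30 ≤ 59 < 2669 = q_4, so the answer is 1349/30.

1349/30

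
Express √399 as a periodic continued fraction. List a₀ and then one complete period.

a₀ = ⌊√399⌋ = 19.
With m₀=0, d₀=1 and mₖ₊₁ = dₖaₖ − mₖ, dₖ₊₁ = (n − mₖ₊₁²)/dₖ, aₖ₊₁ = ⌊(a₀+mₖ₊₁)/dₖ₊₁⌋:
  k=1: m=19, d=38, a=1
  k=2: m=19, d=1, a=38
d=1 and a=2a₀=38 at k=2, so the next step gives (m, d) = (19, 38) again — its k=1 value — and the period has length 2.

[19; 1, 38]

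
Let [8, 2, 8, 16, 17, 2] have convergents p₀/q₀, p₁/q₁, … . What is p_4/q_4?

39601/4675

Using pₖ = aₖpₖ₋₁ + pₖ₋₂, qₖ = aₖqₖ₋₁ + qₖ₋₂ (with p₋₁=1, p₋₂=0, q₋₁=0, q₋₂=1):
  k=0: a=8, p=8, q=1
  k=1: a=2, p=17, q=2
  k=2: a=8, p=144, q=17
  k=3: a=16, p=2321, q=274
  k=4: a=17, p=39601, q=4675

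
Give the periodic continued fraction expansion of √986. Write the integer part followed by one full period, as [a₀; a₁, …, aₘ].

[31; 2, 2, 62]

a₀ = ⌊√986⌋ = 31.
With m₀=0, d₀=1 and mₖ₊₁ = dₖaₖ − mₖ, dₖ₊₁ = (n − mₖ₊₁²)/dₖ, aₖ₊₁ = ⌊(a₀+mₖ₊₁)/dₖ₊₁⌋:
  k=1: m=31, d=25, a=2
  k=2: m=19, d=25, a=2
  k=3: m=31, d=1, a=62
d=1 and a=2a₀=62 at k=3, so the next step gives (m, d) = (31, 25) again — its k=1 value — and the period has length 3.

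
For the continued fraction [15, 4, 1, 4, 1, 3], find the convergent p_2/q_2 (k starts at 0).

76/5

Using pₖ = aₖpₖ₋₁ + pₖ₋₂, qₖ = aₖqₖ₋₁ + qₖ₋₂ (with p₋₁=1, p₋₂=0, q₋₁=0, q₋₂=1):
  k=0: a=15, p=15, q=1
  k=1: a=4, p=61, q=4
  k=2: a=1, p=76, q=5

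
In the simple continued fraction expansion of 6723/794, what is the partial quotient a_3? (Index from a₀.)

7

6723 = 8·794 + 371   →  a_0 = 8
794 = 2·371 + 52   →  a_1 = 2
371 = 7·52 + 7   →  a_2 = 7
52 = 7·7 + 3   →  a_3 = 7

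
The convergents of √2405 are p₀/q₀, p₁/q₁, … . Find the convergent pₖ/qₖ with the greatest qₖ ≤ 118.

2403/49

√2405 = [49; 24, 1, 1, 24, 98, …] (period length 5).
Convergents:
  p_0/q_0 = 49/1
  p_1/q_1 = 1177/24
  p_2/q_2 = 1226/25
  p_3/q_3 = 2403/49
  p_4/q_4 = 58898/1201
q_3 = 49 ≤ 118 < 1201 = q_4, so the answer is 2403/49.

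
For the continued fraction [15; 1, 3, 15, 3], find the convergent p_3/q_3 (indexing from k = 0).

Using pₖ = aₖpₖ₋₁ + pₖ₋₂, qₖ = aₖqₖ₋₁ + qₖ₋₂ (with p₋₁=1, p₋₂=0, q₋₁=0, q₋₂=1):
  k=0: a=15, p=15, q=1
  k=1: a=1, p=16, q=1
  k=2: a=3, p=63, q=4
  k=3: a=15, p=961, q=61

961/61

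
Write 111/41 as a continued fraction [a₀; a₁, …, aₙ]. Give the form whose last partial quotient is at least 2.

111 = 2×41 + 29
41 = 1×29 + 12
29 = 2×12 + 5
12 = 2×5 + 2
5 = 2×2 + 1
2 = 2×1 + 0  (stop)
So 111/41 = [2; 1, 2, 2, 2, 2].

[2; 1, 2, 2, 2, 2]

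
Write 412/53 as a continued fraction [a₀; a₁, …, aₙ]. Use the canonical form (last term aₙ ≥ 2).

[7; 1, 3, 2, 2, 2]

412 = 7·53 + 41
53 = 1·41 + 12
41 = 3·12 + 5
12 = 2·5 + 2
5 = 2·2 + 1
2 = 2·1 + 0  (stop)
So 412/53 = [7; 1, 3, 2, 2, 2].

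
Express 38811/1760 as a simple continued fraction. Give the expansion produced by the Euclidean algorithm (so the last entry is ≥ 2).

[22; 19, 2, 1, 14, 2]

38811 = 22*1760 + 91
1760 = 19*91 + 31
91 = 2*31 + 29
31 = 1*29 + 2
29 = 14*2 + 1
2 = 2*1 + 0  (stop)
So 38811/1760 = [22; 19, 2, 1, 14, 2].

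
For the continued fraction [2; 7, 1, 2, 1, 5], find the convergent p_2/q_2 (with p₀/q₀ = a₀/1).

17/8

Using pₖ = aₖpₖ₋₁ + pₖ₋₂, qₖ = aₖqₖ₋₁ + qₖ₋₂ (with p₋₁=1, p₋₂=0, q₋₁=0, q₋₂=1):
  k=0: a=2, p=2, q=1
  k=1: a=7, p=15, q=7
  k=2: a=1, p=17, q=8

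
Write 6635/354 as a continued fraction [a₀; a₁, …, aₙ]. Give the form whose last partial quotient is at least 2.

[18; 1, 2, 1, 8, 10]

6635 = 18×354 + 263
354 = 1×263 + 91
263 = 2×91 + 81
91 = 1×81 + 10
81 = 8×10 + 1
10 = 10×1 + 0  (stop)
So 6635/354 = [18; 1, 2, 1, 8, 10].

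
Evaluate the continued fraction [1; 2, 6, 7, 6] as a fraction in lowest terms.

Using pₖ = aₖpₖ₋₁ + pₖ₋₂ and qₖ = aₖqₖ₋₁ + qₖ₋₂:
  k=0: a=1, p=1, q=1
  k=1: a=2, p=3, q=2
  k=2: a=6, p=19, q=13
  k=3: a=7, p=136, q=93
  k=4: a=6, p=835, q=571

835/571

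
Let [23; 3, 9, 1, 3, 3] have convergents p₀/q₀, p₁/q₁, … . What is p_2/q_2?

653/28

Using pₖ = aₖpₖ₋₁ + pₖ₋₂, qₖ = aₖqₖ₋₁ + qₖ₋₂ (with p₋₁=1, p₋₂=0, q₋₁=0, q₋₂=1):
  k=0: a=23, p=23, q=1
  k=1: a=3, p=70, q=3
  k=2: a=9, p=653, q=28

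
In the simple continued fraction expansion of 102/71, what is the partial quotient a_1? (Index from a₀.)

102 = 1·71 + 31   →  a_0 = 1
71 = 2·31 + 9   →  a_1 = 2

2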